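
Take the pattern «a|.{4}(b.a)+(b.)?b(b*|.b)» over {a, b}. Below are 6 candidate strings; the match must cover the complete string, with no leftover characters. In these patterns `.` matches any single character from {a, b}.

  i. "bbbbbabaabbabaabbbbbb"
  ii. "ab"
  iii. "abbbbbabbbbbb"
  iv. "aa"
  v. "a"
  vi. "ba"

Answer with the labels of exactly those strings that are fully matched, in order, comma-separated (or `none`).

i → no match
ii → no match
iii → match
iv → no match
v → match
vi → no match

iii, v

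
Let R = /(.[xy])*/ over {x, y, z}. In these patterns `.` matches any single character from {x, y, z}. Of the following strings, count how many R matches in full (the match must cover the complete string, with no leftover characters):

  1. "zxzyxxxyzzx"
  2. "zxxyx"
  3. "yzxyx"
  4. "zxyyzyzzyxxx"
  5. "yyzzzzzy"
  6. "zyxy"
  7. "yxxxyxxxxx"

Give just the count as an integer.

2

1. "zxzyxxxyzzx" → no match
2. "zxxyx" → no match
3. "yzxyx" → no match
4. "zxyyzyzzyxxx" → no match
5. "yyzzzzzy" → no match
6. "zyxy" → match
7. "yxxxyxxxxx" → match
Total matched: 2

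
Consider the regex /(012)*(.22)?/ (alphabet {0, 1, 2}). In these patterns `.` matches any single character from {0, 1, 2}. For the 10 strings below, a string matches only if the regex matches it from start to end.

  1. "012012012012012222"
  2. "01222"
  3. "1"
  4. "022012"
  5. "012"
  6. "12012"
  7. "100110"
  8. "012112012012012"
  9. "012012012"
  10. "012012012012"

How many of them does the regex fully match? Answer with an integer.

4

1 → match
2. "01222" → no match
3. "1" → no match
4. "022012" → no match
5. "012" → match
6. "12012" → no match
7. "100110" → no match
8 → no match
9. "012012012" → match
10. "012012012012" → match
Total matched: 4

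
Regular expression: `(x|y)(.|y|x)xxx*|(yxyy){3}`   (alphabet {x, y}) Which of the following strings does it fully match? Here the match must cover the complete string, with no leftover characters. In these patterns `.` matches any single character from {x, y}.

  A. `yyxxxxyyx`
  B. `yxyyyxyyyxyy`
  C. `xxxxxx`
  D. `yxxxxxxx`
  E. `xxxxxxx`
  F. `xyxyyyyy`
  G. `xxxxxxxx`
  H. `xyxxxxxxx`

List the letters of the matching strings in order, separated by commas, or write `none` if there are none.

B, C, D, E, G, H

A → no match
B → match
C → match
D → match
E → match
F → no match
G → match
H → match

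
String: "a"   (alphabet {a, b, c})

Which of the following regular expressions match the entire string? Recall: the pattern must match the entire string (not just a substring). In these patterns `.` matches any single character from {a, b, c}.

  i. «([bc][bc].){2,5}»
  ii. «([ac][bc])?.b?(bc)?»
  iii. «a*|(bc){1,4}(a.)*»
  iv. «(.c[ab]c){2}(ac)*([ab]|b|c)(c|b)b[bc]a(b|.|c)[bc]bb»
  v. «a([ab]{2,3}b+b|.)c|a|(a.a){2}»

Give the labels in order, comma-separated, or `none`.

i → no match
ii → match
iii → match
iv → no match — must end with "bb"
v → match

ii, iii, v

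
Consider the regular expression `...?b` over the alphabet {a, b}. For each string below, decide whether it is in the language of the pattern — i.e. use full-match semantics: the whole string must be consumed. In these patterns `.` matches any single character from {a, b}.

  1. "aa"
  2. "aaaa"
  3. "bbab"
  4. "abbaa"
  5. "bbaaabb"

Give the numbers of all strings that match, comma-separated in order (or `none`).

1. "aa" → no match — must end with "b"
2. "aaaa" → no match — must end with "b"
3. "bbab" → match
4. "abbaa" → no match — must end with "b"
5. "bbaaabb" → no match

3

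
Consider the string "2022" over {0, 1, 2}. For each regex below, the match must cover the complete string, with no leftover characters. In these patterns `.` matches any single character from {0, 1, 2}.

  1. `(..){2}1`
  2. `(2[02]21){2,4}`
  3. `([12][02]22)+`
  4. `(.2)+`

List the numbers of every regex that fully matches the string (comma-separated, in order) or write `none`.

3

1 → no match — must end with "1"
2 → no match — must end with "21"
3 → match
4 → no match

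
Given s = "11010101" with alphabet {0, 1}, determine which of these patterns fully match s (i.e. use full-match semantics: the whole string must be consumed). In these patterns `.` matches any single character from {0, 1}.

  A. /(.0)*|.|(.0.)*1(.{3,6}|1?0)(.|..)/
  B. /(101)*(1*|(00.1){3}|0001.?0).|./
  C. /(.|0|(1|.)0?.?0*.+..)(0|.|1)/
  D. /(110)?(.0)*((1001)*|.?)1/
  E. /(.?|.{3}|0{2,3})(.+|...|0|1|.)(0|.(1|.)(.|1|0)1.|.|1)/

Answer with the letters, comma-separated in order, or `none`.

A, C, D, E

A → match
B → no match
C → match
D → match
E → match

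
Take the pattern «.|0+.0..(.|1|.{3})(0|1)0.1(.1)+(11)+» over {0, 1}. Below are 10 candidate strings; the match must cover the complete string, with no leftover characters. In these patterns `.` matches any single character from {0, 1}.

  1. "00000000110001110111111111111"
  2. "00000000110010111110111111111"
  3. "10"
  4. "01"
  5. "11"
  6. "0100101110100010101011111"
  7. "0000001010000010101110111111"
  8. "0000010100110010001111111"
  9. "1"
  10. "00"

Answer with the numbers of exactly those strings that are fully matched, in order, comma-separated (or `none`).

2, 9

1 → no match
2 → match
3. "10" → no match
4. "01" → no match
5. "11" → no match
6 → no match
7 → no match
8 → no match
9. "1" → match
10. "00" → no match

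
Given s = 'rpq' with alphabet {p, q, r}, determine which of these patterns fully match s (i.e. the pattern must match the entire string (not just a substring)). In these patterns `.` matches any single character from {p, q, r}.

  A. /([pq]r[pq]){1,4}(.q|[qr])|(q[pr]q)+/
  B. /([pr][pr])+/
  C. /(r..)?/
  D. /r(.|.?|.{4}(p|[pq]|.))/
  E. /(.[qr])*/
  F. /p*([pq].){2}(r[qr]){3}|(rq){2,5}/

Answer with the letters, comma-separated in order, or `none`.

C

A → no match
B → no match
C → match
D → no match
E → no match
F → no match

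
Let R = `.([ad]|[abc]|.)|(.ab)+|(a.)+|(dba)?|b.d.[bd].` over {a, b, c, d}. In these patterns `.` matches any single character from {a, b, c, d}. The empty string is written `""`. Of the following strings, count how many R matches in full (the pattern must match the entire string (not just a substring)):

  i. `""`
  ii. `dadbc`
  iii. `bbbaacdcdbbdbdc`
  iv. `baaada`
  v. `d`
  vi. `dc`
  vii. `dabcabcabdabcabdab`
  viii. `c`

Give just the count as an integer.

i → match
ii → no match
iii → no match
iv → no match
v → no match
vi → match
vii → match
viii → no match
Total matched: 3

3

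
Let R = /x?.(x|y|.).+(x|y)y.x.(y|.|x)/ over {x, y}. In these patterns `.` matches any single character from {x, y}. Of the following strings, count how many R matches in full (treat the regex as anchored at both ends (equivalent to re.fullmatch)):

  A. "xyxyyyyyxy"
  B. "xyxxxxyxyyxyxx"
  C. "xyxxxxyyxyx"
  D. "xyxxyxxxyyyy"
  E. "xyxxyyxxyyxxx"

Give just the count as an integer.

2

A → no match
B → no match
C → match
D → no match
E → match
Total matched: 2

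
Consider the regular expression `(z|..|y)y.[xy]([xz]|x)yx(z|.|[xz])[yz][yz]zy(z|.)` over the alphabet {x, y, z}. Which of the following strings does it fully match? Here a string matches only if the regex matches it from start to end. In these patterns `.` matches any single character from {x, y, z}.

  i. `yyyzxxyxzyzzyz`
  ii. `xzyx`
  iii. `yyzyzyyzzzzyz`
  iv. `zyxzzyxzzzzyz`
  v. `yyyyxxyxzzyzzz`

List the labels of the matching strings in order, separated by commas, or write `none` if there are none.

i → match
ii → no match
iii → no match
iv → no match
v → no match

i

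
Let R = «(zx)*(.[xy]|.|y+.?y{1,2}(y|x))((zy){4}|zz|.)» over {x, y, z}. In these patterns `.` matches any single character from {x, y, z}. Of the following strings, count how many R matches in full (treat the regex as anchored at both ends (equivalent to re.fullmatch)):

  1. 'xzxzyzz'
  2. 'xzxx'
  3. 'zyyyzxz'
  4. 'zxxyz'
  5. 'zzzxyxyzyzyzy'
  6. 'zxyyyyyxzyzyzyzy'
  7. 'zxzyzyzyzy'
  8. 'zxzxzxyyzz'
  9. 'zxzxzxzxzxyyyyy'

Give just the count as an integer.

1. 'xzxzyzz' → no match
2. 'xzxx' → no match
3. 'zyyyzxz' → no match
4. 'zxxyz' → match
5 → no match
6 → match
7. 'zxzyzyzyzy' → match
8. 'zxzxzxyyzz' → match
9 → match
Total matched: 5

5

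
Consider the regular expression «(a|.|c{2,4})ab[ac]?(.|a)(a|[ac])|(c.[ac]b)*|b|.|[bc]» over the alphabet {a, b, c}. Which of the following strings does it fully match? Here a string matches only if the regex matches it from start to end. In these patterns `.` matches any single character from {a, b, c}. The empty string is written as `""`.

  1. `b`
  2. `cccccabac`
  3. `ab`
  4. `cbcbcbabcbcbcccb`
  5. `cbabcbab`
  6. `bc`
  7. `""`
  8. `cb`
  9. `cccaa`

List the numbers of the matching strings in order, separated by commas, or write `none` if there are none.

1. `b` → match
2. `cccccabac` → no match
3. `ab` → no match
4 → match
5. `cbabcbab` → match
6. `bc` → no match
7. `""` → match
8. `cb` → no match
9. `cccaa` → no match

1, 4, 5, 7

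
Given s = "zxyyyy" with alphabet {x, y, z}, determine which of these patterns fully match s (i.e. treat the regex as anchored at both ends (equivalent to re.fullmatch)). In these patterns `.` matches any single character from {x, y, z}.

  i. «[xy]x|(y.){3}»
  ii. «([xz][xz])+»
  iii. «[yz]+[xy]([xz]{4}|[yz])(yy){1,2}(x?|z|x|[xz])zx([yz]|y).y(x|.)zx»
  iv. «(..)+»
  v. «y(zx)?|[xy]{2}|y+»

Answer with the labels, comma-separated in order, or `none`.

i → no match
ii → no match
iii → no match — must end with "zx"
iv → match
v → no match

iv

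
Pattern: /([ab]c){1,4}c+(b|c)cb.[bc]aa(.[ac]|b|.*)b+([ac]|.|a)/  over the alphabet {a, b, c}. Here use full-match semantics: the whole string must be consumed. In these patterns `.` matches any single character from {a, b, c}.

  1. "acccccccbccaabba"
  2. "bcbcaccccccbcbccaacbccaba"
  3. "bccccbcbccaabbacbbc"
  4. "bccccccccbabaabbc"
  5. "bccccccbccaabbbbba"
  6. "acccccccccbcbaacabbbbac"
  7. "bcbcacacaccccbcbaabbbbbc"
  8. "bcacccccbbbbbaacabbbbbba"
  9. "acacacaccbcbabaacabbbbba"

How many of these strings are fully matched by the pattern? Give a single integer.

6

1 → match
2 → match
3 → match
4 → match
5 → match
6 → no match
7 → no match
8 → no match
9 → match
Total matched: 6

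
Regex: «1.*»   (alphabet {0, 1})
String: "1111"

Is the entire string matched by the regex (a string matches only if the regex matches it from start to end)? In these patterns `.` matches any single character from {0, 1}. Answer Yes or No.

Yes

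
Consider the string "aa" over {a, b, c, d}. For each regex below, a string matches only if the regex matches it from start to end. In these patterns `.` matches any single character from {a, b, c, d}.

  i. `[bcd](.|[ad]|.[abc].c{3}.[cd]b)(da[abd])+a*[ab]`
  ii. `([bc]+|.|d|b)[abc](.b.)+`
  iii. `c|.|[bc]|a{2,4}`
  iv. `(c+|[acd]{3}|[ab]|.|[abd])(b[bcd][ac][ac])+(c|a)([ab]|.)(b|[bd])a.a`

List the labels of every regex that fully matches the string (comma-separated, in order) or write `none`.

i → no match
ii → no match
iii → match
iv → no match

iii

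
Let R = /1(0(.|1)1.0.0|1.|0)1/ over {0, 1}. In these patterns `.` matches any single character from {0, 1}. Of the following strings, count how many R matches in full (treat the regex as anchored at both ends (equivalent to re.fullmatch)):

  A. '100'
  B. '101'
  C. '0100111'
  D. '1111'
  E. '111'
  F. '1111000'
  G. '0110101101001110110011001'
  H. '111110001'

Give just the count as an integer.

2

A → no match — must end with '1'
B → match
C → no match — must start with '1'
D → match
E → no match
F → no match — must end with '1'
G → no match — must start with '1'
H → no match
Total matched: 2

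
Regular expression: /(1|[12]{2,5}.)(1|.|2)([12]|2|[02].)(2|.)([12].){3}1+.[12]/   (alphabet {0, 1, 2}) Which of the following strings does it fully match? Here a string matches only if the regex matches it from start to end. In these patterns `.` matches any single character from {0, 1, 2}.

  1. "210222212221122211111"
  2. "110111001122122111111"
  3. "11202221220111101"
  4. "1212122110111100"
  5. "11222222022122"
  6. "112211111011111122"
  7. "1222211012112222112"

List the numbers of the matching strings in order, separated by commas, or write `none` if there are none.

1 → no match
2 → no match
3 → match
4 → no match
5 → match
6 → match
7 → match

3, 5, 6, 7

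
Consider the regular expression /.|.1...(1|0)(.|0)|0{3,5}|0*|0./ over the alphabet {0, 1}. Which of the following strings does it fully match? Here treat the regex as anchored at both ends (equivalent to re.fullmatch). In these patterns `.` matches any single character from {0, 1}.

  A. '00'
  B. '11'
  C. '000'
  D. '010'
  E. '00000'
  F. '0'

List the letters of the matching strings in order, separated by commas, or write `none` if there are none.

A, C, E, F

A. '00' → match
B. '11' → no match
C. '000' → match
D. '010' → no match
E. '00000' → match
F. '0' → match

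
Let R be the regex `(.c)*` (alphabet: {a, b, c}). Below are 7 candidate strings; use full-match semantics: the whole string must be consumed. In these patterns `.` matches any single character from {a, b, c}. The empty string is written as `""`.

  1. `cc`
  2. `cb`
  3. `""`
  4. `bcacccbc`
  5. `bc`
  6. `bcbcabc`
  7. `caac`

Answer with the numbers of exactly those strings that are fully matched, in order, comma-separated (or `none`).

1, 3, 4, 5

1 → match
2 → no match
3 → match
4 → match
5 → match
6 → no match
7 → no match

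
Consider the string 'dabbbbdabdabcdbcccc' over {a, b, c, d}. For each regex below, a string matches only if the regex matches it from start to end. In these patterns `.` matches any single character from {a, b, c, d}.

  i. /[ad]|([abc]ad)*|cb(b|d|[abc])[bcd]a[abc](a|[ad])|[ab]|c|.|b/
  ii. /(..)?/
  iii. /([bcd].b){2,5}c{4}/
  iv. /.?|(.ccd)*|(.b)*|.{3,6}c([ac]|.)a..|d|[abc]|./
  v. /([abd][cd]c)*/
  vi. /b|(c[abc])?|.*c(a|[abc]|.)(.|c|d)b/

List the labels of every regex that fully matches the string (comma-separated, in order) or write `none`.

iii

i → no match
ii → no match
iii → match
iv → no match
v → no match
vi → no match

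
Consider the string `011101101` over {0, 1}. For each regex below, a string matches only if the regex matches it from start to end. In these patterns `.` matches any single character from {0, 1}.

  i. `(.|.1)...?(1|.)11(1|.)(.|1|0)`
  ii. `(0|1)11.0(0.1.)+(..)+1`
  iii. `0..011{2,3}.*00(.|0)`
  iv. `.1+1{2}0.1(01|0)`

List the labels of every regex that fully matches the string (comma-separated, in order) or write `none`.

i, iv

i → match
ii → no match
iii → no match
iv → match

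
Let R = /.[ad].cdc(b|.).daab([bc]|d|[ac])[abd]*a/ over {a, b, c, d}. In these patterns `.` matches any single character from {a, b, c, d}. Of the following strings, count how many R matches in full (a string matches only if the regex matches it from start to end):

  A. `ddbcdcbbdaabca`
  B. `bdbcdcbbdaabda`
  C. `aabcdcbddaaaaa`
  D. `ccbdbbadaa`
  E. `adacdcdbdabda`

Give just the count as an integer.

2

A → match
B → match
C → no match
D. `ccbdbbadaa` → no match
E → no match
Total matched: 2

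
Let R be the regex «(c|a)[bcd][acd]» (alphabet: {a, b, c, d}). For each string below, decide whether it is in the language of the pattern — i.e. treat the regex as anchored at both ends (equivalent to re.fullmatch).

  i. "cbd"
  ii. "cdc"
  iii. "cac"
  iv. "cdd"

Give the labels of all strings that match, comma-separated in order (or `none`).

i → match
ii → match
iii → no match
iv → match

i, ii, iv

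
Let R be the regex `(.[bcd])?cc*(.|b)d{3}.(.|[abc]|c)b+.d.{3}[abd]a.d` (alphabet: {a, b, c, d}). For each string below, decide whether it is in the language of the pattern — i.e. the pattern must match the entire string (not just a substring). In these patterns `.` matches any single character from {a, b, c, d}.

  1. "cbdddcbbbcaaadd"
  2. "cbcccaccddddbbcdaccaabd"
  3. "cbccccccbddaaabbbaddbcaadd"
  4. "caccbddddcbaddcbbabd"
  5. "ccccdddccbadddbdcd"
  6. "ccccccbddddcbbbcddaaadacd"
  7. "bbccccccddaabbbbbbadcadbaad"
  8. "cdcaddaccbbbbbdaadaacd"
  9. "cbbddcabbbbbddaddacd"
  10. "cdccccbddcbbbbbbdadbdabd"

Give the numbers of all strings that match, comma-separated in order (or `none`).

none

1 → no match
2 → no match
3 → no match
4 → no match
5 → no match
6 → no match
7 → no match
8 → no match
9 → no match
10 → no match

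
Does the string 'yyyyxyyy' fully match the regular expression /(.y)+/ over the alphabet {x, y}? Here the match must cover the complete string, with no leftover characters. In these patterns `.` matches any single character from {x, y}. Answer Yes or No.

Yes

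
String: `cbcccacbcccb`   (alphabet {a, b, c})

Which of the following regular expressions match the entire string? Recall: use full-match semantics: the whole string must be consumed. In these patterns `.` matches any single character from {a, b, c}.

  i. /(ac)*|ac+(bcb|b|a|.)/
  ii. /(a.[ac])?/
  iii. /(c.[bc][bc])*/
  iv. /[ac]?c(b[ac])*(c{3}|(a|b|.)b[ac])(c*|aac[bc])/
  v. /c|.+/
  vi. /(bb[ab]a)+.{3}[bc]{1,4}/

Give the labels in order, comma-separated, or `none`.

iii, v

i → no match
ii → no match
iii → match
iv → no match
v → match
vi → no match — must start with `bb`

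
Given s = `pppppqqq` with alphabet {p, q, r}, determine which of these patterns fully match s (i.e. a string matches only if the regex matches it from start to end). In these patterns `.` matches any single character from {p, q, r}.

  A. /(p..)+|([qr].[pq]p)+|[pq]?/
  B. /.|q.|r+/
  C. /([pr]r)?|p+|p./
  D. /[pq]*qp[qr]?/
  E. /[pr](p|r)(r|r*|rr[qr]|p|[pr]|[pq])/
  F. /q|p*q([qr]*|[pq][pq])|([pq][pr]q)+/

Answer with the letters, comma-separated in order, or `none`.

F

A → no match
B → no match
C → no match
D → no match
E → no match
F → match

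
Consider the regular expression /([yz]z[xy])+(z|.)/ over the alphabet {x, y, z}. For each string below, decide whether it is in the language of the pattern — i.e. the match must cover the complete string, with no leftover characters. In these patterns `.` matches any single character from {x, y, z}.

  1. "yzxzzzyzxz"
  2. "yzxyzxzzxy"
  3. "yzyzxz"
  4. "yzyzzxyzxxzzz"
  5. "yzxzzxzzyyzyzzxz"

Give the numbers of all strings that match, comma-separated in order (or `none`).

2, 5

1 → no match
2 → match
3 → no match
4 → no match
5 → match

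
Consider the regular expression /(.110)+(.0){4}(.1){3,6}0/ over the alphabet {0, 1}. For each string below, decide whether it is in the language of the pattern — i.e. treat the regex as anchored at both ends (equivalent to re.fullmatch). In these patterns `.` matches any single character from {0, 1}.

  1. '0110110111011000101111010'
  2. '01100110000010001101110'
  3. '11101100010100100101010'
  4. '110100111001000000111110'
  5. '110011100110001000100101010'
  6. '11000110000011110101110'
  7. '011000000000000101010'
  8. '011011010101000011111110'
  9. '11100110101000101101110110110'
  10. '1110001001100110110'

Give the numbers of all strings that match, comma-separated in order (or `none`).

2

1 → no match
2 → match
3 → no match
4 → no match
5 → no match
6 → no match
7 → no match
8 → no match
9 → no match
10 → no match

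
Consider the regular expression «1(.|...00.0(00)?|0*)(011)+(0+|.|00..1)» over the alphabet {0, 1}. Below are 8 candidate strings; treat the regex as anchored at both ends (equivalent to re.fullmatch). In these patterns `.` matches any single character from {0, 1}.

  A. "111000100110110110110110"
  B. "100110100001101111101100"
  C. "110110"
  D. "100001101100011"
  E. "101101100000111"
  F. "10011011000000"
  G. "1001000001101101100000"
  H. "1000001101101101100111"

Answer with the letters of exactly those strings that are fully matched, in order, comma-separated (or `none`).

A → match
B → no match
C → match
D → match
E → no match
F → match
G → match
H → match

A, C, D, F, G, H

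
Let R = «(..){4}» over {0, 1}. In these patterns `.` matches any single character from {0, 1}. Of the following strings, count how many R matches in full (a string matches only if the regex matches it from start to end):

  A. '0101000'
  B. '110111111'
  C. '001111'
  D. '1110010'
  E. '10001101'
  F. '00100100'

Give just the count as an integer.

A → no match
B → no match
C → no match
D → no match
E → match
F → match
Total matched: 2

2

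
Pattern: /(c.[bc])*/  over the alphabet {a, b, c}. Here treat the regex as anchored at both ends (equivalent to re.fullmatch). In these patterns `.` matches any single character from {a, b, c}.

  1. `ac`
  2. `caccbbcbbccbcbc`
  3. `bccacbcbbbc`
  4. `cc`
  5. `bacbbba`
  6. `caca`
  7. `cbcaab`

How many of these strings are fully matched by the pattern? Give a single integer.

1 → no match
2 → match
3 → no match
4 → no match
5 → no match
6 → no match
7 → no match
Total matched: 1

1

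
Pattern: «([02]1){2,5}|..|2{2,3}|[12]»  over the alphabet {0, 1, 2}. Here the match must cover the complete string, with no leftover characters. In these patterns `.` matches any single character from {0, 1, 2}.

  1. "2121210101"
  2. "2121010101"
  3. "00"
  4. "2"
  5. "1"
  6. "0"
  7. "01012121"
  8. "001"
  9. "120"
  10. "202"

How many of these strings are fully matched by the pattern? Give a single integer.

6

1 → match
2 → match
3 → match
4 → match
5 → match
6 → no match
7 → match
8 → no match
9 → no match
10 → no match
Total matched: 6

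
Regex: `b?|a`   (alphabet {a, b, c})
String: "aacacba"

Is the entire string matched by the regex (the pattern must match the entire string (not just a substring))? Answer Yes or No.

No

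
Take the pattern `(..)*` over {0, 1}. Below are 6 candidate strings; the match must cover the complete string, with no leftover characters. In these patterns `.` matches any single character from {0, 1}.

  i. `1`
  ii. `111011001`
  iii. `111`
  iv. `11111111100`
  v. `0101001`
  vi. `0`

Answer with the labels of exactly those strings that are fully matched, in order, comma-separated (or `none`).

i. `1` → no match
ii. `111011001` → no match
iii. `111` → no match
iv. `11111111100` → no match
v. `0101001` → no match
vi. `0` → no match

none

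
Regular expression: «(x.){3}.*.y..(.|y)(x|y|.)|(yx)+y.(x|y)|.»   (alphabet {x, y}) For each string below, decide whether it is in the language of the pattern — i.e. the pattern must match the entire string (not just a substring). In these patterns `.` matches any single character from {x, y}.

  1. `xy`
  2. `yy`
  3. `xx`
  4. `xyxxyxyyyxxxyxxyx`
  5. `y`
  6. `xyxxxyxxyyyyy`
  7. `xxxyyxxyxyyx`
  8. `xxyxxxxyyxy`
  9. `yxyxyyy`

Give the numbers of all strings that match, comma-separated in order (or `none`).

1 → no match
2 → no match
3 → no match
4 → no match
5 → match
6 → match
7 → no match
8 → no match
9 → match

5, 6, 9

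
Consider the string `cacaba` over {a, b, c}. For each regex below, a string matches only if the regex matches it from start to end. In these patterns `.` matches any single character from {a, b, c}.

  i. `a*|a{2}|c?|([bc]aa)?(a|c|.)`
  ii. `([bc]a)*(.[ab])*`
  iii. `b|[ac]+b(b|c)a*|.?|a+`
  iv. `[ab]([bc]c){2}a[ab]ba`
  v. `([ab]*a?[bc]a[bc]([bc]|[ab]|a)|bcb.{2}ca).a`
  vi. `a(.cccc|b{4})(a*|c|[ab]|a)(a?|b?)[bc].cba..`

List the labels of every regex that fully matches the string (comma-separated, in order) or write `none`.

i → no match
ii → match
iii → no match
iv → no match
v → match
vi → no match — must start with `a`

ii, v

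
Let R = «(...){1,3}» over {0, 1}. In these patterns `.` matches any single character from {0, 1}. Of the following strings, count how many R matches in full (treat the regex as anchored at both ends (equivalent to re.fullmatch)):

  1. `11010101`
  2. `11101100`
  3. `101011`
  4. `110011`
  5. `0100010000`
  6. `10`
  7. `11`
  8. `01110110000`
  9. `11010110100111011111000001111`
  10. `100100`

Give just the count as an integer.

1 → no match
2 → no match
3 → match
4 → match
5 → no match
6 → no match
7 → no match
8 → no match
9 → no match
10 → match
Total matched: 3

3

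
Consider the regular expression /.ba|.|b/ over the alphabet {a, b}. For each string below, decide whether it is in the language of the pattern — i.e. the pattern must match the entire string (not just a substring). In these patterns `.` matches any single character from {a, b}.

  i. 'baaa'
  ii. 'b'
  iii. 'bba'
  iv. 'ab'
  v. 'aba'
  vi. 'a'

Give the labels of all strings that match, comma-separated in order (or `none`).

ii, iii, v, vi

i → no match
ii → match
iii → match
iv → no match
v → match
vi → match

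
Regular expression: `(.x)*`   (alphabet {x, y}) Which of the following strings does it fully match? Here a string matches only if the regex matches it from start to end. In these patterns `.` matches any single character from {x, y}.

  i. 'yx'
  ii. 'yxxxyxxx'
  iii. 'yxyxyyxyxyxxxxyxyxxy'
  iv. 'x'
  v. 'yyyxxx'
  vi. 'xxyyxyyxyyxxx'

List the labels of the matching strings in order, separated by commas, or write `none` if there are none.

i, ii

i → match
ii → match
iii → no match
iv → no match
v → no match
vi → no match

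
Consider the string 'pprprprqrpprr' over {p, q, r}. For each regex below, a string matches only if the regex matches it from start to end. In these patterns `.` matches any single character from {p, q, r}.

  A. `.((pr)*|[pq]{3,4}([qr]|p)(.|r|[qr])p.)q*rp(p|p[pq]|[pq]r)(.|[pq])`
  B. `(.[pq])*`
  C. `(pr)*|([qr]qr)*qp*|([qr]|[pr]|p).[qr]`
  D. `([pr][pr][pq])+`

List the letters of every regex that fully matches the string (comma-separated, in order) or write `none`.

A

A → match
B → no match
C → no match
D → no match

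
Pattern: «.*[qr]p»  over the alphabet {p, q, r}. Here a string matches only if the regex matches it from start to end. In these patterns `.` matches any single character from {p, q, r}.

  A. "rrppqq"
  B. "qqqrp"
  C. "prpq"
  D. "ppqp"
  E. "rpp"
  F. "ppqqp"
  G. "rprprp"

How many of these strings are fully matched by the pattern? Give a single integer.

4

A. "rrppqq" → no match — must end with "p"
B. "qqqrp" → match
C. "prpq" → no match — must end with "p"
D. "ppqp" → match
E. "rpp" → no match
F. "ppqqp" → match
G. "rprprp" → match
Total matched: 4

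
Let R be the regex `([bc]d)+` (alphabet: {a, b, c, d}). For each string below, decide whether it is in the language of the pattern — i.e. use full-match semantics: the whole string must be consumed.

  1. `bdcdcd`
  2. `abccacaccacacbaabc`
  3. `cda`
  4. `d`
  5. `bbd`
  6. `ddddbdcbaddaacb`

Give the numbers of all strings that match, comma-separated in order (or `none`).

1

1 → match
2 → no match — must end with `d`
3 → no match — must end with `d`
4 → no match
5 → no match
6 → no match — must end with `d`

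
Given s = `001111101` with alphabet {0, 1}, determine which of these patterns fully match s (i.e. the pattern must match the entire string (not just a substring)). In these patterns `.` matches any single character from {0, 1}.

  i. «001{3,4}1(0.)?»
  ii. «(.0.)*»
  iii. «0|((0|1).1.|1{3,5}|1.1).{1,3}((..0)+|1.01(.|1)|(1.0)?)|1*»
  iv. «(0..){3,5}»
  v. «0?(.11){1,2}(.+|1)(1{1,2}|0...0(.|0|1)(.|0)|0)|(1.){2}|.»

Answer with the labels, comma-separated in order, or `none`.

i, v

i → match
ii → no match
iii → no match
iv → no match
v → match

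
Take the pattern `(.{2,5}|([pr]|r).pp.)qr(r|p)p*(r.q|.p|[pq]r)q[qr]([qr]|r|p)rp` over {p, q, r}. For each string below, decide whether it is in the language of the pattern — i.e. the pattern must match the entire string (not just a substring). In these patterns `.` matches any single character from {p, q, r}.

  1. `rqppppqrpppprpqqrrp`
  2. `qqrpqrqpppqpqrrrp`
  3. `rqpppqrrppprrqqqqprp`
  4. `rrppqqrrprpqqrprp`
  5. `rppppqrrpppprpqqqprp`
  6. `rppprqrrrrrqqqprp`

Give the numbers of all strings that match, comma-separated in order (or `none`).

4, 5

1 → no match
2 → no match
3 → no match
4 → match
5 → match
6 → no match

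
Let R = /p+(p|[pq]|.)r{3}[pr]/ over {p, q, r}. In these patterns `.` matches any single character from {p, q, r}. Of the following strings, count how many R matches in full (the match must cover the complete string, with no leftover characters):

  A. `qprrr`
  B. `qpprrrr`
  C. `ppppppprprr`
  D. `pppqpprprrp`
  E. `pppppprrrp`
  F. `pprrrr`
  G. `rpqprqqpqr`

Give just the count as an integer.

A. `qprrr` → no match — must start with `p`
B. `qpprrrr` → no match — must start with `p`
C. `ppppppprprr` → no match
D. `pppqpprprrp` → no match
E. `pppppprrrp` → match
F. `pprrrr` → match
G. `rpqprqqpqr` → no match — must start with `p`
Total matched: 2

2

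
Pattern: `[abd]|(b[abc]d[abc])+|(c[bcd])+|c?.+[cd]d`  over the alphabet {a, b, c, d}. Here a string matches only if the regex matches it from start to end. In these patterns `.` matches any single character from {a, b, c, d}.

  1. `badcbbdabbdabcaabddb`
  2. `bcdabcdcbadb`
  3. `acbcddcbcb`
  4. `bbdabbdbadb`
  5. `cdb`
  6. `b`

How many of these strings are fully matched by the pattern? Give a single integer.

2

1 → no match
2 → match
3 → no match
4 → no match
5 → no match
6 → match
Total matched: 2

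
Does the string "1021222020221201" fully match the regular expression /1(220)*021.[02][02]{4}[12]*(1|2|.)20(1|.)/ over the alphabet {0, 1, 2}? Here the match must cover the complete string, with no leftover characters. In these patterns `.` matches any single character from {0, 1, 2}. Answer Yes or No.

Yes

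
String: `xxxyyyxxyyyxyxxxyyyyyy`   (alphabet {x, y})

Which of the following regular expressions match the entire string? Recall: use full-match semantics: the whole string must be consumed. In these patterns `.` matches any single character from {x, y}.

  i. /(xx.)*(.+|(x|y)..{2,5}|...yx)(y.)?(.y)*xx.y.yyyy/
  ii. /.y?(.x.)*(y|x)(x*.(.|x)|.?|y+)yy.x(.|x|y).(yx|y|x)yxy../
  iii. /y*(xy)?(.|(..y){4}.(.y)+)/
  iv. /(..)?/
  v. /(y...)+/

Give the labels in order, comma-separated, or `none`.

i

i → match
ii → no match
iii → no match
iv → no match
v → no match — must start with `y`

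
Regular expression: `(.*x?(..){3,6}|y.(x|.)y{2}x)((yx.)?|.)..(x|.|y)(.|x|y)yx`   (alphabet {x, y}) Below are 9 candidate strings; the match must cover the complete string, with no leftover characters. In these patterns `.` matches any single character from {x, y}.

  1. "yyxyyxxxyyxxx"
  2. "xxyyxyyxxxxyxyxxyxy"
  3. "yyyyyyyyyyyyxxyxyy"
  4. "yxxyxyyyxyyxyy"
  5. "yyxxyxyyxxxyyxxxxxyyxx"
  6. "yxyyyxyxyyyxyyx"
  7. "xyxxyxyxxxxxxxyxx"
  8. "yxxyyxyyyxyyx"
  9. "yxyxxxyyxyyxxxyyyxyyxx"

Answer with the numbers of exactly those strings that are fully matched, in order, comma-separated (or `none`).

1 → no match — must end with "yx"
2 → no match — must end with "yx"
3 → no match — must end with "yx"
4 → no match — must end with "yx"
5 → no match — must end with "yx"
6 → match
7 → no match — must end with "yx"
8 → match
9 → no match — must end with "yx"

6, 8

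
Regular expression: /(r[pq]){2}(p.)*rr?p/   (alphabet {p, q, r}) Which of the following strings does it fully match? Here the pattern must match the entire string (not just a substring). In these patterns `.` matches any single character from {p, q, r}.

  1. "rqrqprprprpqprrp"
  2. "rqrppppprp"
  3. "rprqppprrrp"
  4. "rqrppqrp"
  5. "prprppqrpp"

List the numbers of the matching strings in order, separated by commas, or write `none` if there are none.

1, 2, 3, 4

1 → match
2 → match
3 → match
4 → match
5 → no match — must start with "r"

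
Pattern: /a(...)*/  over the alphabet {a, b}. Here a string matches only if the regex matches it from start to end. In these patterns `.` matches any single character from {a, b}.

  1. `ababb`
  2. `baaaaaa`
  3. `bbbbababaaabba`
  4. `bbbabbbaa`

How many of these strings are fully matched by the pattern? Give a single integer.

1 → no match
2 → no match — must start with `a`
3 → no match — must start with `a`
4 → no match — must start with `a`
Total matched: 0

0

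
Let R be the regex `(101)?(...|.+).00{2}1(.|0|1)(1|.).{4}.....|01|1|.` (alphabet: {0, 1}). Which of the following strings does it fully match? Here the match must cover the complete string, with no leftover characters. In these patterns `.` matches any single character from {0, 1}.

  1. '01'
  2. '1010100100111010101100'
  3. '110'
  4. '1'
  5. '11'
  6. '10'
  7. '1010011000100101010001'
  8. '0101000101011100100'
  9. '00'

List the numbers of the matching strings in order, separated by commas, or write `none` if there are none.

1, 4, 7, 8

1 → match
2 → no match
3 → no match
4 → match
5 → no match
6 → no match
7 → match
8 → match
9 → no match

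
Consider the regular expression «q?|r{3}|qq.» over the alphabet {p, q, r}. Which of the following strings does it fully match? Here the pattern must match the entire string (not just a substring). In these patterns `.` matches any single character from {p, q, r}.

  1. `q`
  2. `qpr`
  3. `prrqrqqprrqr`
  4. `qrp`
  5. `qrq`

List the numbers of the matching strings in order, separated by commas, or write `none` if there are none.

1

1 → match
2 → no match
3 → no match
4 → no match
5 → no match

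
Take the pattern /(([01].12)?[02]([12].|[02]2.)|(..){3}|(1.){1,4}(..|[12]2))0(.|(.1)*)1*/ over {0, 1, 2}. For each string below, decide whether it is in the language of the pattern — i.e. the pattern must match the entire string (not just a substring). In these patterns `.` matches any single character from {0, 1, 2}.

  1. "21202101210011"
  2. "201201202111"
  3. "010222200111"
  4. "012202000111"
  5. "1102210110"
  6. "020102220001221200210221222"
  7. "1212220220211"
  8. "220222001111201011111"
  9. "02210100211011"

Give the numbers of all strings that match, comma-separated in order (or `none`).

1 → no match
2 → no match
3 → no match
4 → no match
5 → no match
6 → no match
7 → no match
8 → no match
9 → no match

none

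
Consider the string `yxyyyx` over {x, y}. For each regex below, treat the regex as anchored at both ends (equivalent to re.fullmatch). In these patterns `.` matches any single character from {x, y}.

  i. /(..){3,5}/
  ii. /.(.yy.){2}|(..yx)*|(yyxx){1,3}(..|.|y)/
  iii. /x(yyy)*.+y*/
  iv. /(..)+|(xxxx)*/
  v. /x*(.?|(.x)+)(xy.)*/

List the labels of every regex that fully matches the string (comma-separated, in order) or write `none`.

i → match
ii → no match
iii → no match — must start with `x`
iv → match
v → no match

i, iv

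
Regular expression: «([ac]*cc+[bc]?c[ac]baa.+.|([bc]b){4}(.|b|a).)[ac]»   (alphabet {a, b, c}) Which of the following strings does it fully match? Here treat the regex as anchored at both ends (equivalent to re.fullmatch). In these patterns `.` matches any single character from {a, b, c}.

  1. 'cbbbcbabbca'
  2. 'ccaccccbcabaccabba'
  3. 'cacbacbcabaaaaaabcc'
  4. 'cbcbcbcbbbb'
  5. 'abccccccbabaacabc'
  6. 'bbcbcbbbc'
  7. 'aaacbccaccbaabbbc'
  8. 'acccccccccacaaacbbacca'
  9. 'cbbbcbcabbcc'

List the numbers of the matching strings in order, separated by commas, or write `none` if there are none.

1 → no match
2 → no match
3 → no match
4 → no match
5 → no match
6 → no match
7 → no match
8 → no match
9 → no match

none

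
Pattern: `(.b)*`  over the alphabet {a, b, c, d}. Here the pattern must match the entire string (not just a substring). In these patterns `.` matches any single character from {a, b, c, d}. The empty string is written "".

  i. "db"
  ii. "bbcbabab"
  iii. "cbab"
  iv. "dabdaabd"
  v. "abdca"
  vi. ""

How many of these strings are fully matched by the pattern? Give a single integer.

4

i. "db" → match
ii. "bbcbabab" → match
iii. "cbab" → match
iv. "dabdaabd" → no match
v. "abdca" → no match
vi. "" → match
Total matched: 4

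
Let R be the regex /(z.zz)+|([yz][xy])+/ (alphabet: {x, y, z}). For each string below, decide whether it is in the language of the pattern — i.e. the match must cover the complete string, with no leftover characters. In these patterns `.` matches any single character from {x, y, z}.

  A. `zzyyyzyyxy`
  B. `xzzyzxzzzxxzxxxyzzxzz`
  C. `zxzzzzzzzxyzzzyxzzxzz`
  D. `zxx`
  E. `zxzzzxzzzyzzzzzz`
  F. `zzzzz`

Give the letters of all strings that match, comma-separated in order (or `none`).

E

A → no match
B → no match
C → no match
D → no match
E → match
F → no match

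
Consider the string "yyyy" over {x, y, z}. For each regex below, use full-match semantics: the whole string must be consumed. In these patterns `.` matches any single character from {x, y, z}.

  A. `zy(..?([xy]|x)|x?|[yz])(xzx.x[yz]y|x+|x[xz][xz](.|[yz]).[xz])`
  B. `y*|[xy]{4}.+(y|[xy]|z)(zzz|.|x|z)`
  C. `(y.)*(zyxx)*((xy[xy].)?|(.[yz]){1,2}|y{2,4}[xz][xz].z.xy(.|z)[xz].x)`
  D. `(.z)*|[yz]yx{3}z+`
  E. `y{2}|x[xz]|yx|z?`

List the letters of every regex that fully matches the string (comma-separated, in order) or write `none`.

A → no match — must start with "zy"
B → match
C → match
D → no match
E → no match

B, C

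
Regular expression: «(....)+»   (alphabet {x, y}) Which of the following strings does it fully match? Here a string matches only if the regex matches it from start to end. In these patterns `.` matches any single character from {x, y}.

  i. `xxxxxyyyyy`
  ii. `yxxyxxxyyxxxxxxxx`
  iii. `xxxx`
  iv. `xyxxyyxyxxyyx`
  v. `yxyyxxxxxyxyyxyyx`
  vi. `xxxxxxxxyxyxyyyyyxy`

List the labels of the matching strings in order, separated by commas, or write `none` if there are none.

i → no match
ii → no match
iii → match
iv → no match
v → no match
vi → no match

iii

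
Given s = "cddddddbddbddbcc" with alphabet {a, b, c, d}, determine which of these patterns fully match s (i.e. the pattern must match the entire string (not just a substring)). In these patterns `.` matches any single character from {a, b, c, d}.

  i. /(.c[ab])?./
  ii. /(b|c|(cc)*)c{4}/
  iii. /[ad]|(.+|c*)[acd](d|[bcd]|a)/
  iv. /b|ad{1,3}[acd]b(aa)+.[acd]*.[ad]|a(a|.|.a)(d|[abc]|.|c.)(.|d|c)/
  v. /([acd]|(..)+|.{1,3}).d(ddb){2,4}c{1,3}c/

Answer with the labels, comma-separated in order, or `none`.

i → no match
ii → no match
iii → match
iv → no match
v → match

iii, v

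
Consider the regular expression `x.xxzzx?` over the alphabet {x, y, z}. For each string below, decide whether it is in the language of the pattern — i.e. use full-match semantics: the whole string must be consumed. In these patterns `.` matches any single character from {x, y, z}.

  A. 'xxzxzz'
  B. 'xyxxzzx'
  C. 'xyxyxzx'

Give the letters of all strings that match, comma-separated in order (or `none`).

B

A. 'xxzxzz' → no match
B. 'xyxxzzx' → match
C. 'xyxyxzx' → no match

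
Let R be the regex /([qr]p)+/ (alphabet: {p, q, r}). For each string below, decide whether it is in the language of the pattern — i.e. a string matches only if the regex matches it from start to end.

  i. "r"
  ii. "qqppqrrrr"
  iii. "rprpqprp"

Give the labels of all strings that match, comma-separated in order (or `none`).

i → no match — must end with "p"
ii → no match — must end with "p"
iii → match

iii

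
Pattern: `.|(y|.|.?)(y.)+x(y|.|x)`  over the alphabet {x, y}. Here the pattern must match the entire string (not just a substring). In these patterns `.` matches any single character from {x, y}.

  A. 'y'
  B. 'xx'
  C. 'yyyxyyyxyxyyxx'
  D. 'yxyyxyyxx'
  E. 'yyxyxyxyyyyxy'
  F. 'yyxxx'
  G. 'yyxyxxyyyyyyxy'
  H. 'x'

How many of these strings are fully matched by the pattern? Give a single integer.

5

A → match
B → no match
C → match
D → no match
E → match
F → match
G → no match
H → match
Total matched: 5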